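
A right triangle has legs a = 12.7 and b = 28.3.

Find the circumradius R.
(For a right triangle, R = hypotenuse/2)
Hypotenuse c = √(a² + b²) = √(161.29 + 800.89) = √962.18 ≈ 31.019
R = c/2 ≈ 31.019/2 ≈ 15.5095

R = 15.51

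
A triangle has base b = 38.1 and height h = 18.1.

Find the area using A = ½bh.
A = ½·b·h = ½·38.1·18.1 = ½·689.61 = 344.805

Area = 344.805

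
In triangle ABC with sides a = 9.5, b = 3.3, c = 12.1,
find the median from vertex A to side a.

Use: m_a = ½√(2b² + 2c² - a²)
m_a = ½√(2·3.3² + 2·12.1² − 9.5²) = ½√(2·10.89 + 2·146.41 − 90.25) = ½√(21.78 + 292.82 − 90.25) = ½√224.35
√224.35 ≈ 14.9783, so m_a ≈ 7.48916

m_a = 7.489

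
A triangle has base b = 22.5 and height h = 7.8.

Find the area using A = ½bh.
A = ½·b·h = ½·22.5·7.8 = ½·175.5 = 87.75

Area = 87.75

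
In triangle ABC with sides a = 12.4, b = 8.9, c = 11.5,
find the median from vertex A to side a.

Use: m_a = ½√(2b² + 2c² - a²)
m_a = ½√(2·8.9² + 2·11.5² − 12.4²) = ½√(2·79.21 + 2·132.25 − 153.76) = ½√(158.42 + 264.5 − 153.76) = ½√269.16
√269.16 ≈ 16.4061, so m_a ≈ 8.20305

m_a = 8.203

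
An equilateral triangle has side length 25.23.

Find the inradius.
r = Area/s with s the semi-perimeter.
Area = (√3/4)·25.23² = (√3/4)·636.5529 ≈ 0.433013·636.5529 ≈ 275.635
s = 3·25.23/2 = 37.845
r ≈ 275.635/37.845 ≈ 7.28327
(Equivalently r = side/(2√3) = 25.23/3.4641 ≈ 7.28327.)

r = 7.283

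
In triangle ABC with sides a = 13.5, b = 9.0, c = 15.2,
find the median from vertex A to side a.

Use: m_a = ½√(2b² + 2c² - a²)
m_a = ½√(2·9.0² + 2·15.2² − 13.5²) = ½√(2·81 + 2·231.04 − 182.25) = ½√(162 + 462.08 − 182.25) = ½√441.83
√441.83 ≈ 21.0198, so m_a ≈ 10.5099

m_a = 10.51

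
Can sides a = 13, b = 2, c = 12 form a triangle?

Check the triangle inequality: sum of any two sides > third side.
a + b vs c: 13 + 2 = 15 > 12  ✓
a + c vs b: 13 + 12 = 25 > 2  ✓
b + c vs a: 2 + 12 = 14 > 13  ✓

Yes, triangle inequality satisfied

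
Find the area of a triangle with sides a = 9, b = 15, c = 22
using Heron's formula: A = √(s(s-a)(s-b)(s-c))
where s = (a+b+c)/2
s = (9 + 15 + 22)/2 = 46/2 = 23
s − a = 14, s − b = 8, s − c = 1
s(s−a)(s−b)(s−c) = 23·14·8·1 = 2576
Area = √2576 ≈ 50.7543

s = 23.0, Area = 50.75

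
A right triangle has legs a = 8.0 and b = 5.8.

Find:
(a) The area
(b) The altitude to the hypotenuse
(a) The legs are perpendicular, so Area = ½·a·b = ½·8.0·5.8 = ½·46.4 = 23.2
(b) Hypotenuse c = √(a² + b²) = √(64 + 33.64) = √97.64 ≈ 9.8813
    Area = ½·c·h_c  ⇒  h_c = 2·Area/c = 46.4/9.8813 ≈ 4.69574

Area = 23.2, h_c = 4.696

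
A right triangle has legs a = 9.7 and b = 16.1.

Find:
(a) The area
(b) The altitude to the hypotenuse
(a) The legs are perpendicular, so Area = ½·a·b = ½·9.7·16.1 = ½·156.17 = 78.085
(b) Hypotenuse c = √(a² + b²) = √(94.09 + 259.21) = √353.3 ≈ 18.7963
    Area = ½·c·h_c  ⇒  h_c = 2·Area/c = 156.17/18.7963 ≈ 8.30856

Area = 78.085, h_c = 8.309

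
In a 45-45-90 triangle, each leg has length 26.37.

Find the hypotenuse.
In a 45-45-90 triangle the sides are in ratio 1 : 1 : √2, so hypotenuse = leg·√2.
Hypotenuse = 26.37·√2 ≈ 26.37·1.41421 ≈ 37.2928

Hypotenuse = 26.37√2 = 37.29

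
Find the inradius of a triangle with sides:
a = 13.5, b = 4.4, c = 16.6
r = Area/s where s is the semi-perimeter.
s = (13.5 + 4.4 + 16.6)/2 = 34.5/2 = 17.25
Area = √(s(s−a)(s−b)(s−c)) = √(17.25·3.75·12.85·0.65) ≈ √540.302 ≈ 23.2444
r ≈ 23.2444/17.25 ≈ 1.3475

r = 1.348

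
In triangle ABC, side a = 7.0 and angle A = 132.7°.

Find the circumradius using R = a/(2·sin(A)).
R = a/(2·sin(A)) = 7.0/(2·sin(132.7°))
sin(132.7°) ≈ 0.734915
R ≈ 7.0/(2·0.734915) = 7.0/1.46983 ≈ 4.76246

R = 4.762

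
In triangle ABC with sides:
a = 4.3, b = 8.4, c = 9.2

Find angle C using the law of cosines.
c² = a² + b² − 2ab·cos(C)  ⇒  cos(C) = (a² + b² − c²)/(2ab)
cos(C) = (4.3² + 8.4² − 9.2²)/(2·4.3·8.4) = (18.49 + 70.56 − 84.64)/72.24 = 4.41/72.24 ≈ 0.0610465
C = arccos(0.0610465) ≈ 86.5001°

C = 86.5°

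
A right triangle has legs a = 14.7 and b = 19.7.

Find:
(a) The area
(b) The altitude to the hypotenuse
(a) The legs are perpendicular, so Area = ½·a·b = ½·14.7·19.7 = ½·289.59 = 144.795
(b) Hypotenuse c = √(a² + b²) = √(216.09 + 388.09) = √604.18 ≈ 24.5801
    Area = ½·c·h_c  ⇒  h_c = 2·Area/c = 289.59/24.5801 ≈ 11.7815

Area = 144.795, h_c = 11.78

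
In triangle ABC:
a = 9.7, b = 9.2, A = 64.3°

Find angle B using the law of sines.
a/sin(A) = b/sin(B)  ⇒  sin(B) = b·sin(A)/a = 9.2·sin(64.3°)/9.7
sin(64.3°) ≈ 0.901077
sin(B) ≈ 9.2·0.901077/9.7 ≈ 8.28991/9.7 ≈ 0.85463
B = arcsin(0.85463) ≈ 58.7189°
(Since b ≤ a we need B ≤ A, so the obtuse alternative 180° − 58.7189° ≈ 121.281° is rejected.)

B = 58.72°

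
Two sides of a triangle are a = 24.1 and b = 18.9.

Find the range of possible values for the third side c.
Triangle inequality: |a − b| < c < a + b
|a − b| = |24.1 − 18.9| = 5.2
a + b = 24.1 + 18.9 = 43

5.2 < c < 43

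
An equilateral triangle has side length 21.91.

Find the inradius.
r = Area/s with s the semi-perimeter.
Area = (√3/4)·21.91² = (√3/4)·480.0481 ≈ 0.433013·480.0481 ≈ 207.867
s = 3·21.91/2 = 32.865
r ≈ 207.867/32.865 ≈ 6.32487
(Equivalently r = side/(2√3) = 21.91/3.4641 ≈ 6.32487.)

r = 6.325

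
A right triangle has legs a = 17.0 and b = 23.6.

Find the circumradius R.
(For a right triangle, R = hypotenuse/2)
Hypotenuse c = √(a² + b²) = √(289 + 556.96) = √845.96 ≈ 29.0854
R = c/2 ≈ 29.0854/2 ≈ 14.5427

R = 14.54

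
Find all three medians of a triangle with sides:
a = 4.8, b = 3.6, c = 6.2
Median formula: m_a = ½√(2b² + 2c² − a²) (and cyclically). a² = 23.04, b² = 12.96, c² = 38.44.
m_a = ½√(2·12.96 + 2·38.44 − 23.04) = ½√79.76 ≈ ½·8.93085 ≈ 4.46542
m_b = ½√(2·23.04 + 2·38.44 − 12.96) = ½√110 ≈ ½·10.4881 ≈ 5.24404
m_c = ½√(2·23.04 + 2·12.96 − 38.44) = ½√33.56 ≈ ½·5.7931 ≈ 2.89655

m_a = 4.465, m_b = 5.244, m_c = 2.897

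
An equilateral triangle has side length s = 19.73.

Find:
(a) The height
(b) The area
(a) The height splits the triangle into two 30-60-90 halves: h = s·√3/2 = 19.73·1.73205/2 ≈ 34.1734/2 ≈ 17.0867
(b) Area = (√3/4)·s² = (√3/4)·19.73² = (√3/4)·389.2729 ≈ 0.433013·389.2729 ≈ 168.56

Height = 17.09, Area = 168.6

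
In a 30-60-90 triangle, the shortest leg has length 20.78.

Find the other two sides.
In a 30-60-90 triangle the sides are in ratio 1 : √3 : 2 (short leg : long leg : hypotenuse).
Long leg = 20.78·√3 ≈ 20.78·1.73205 ≈ 35.992
Hypotenuse = 2·20.78 = 41.56

Long leg = 20.78√3 = 35.99, Hypotenuse = 41.56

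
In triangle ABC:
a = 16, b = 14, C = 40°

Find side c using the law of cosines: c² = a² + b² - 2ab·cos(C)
c² = 16² + 14² − 2·16·14·cos(40°)
cos(40°) ≈ 0.766044
c² ≈ 256 + 196 − 448·(0.766044) ≈ 452 − 343.188 ≈ 108.812
c ≈ √108.812 ≈ 10.4313

c = 10.43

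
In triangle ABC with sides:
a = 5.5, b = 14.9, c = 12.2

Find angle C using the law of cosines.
c² = a² + b² − 2ab·cos(C)  ⇒  cos(C) = (a² + b² − c²)/(2ab)
cos(C) = (5.5² + 14.9² − 12.2²)/(2·5.5·14.9) = (30.25 + 222.01 − 148.84)/163.9 = 103.42/163.9 ≈ 0.630995
C = arccos(0.630995) ≈ 50.8765°

C = 50.88°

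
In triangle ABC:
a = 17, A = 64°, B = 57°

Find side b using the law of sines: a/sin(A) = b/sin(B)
a/sin(A) = b/sin(B)  ⇒  b = a·sin(B)/sin(A) = 17·sin(57°)/sin(64°)
sin(57°) ≈ 0.838671, sin(64°) ≈ 0.898794
b ≈ 17·0.838671/0.898794 ≈ 14.2574/0.898794 ≈ 15.8628

b = 15.86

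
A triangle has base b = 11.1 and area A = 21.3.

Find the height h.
A = ½·b·h  ⇒  h = 2A/b = 2·21.3/11.1 = 42.6/11.1 ≈ 3.83784

h = 3.838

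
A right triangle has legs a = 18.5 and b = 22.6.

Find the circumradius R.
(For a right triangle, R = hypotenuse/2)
Hypotenuse c = √(a² + b²) = √(342.25 + 510.76) = √853.01 ≈ 29.2063
R = c/2 ≈ 29.2063/2 ≈ 14.6032

R = 14.6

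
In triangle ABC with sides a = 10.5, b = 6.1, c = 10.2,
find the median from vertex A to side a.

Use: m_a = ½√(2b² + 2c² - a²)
m_a = ½√(2·6.1² + 2·10.2² − 10.5²) = ½√(2·37.21 + 2·104.04 − 110.25) = ½√(74.42 + 208.08 − 110.25) = ½√172.25
√172.25 ≈ 13.1244, so m_a ≈ 6.5622

m_a = 6.562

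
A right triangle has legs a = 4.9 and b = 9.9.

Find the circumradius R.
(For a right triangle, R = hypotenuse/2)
Hypotenuse c = √(a² + b²) = √(24.01 + 98.01) = √122.02 ≈ 11.0463
R = c/2 ≈ 11.0463/2 ≈ 5.52313

R = 5.523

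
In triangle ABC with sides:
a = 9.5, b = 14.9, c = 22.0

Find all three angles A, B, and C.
Law of cosines for each angle (a² = 90.25, b² = 222.01, c² = 484):
cos(A) = (b² + c² − a²)/(2bc) = (222.01 + 484 − 90.25)/(2·14.9·22.0) = 615.76/655.6 ≈ 0.939231  ⇒  A ≈ 20.0771°
cos(B) = (a² + c² − b²)/(2ac) = (90.25 + 484 − 222.01)/(2·9.5·22.0) = 352.24/418 ≈ 0.842679  ⇒  B ≈ 32.5758°
cos(C) = (a² + b² − c²)/(2ab) = (90.25 + 222.01 − 484)/(2·9.5·14.9) = -171.74/283.1 ≈ -0.606641  ⇒  C ≈ 127.347°
Check: A + B + C ≈ 180°

A = 20.08°, B = 32.58°, C = 127.3°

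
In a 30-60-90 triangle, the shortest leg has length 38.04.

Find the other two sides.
In a 30-60-90 triangle the sides are in ratio 1 : √3 : 2 (short leg : long leg : hypotenuse).
Long leg = 38.04·√3 ≈ 38.04·1.73205 ≈ 65.8872
Hypotenuse = 2·38.04 = 76.08

Long leg = 38.04√3 = 65.89, Hypotenuse = 76.08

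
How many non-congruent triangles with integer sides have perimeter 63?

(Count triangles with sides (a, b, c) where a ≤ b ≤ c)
Let a ≤ b ≤ c with a + b + c = 63. The only binding inequality is a + b > c, i.e. 63 − c > c, so c < 63/2; and c ≥ 63/3 since c is the largest side.
So 21 ≤ c ≤ 31. For each c, b runs from ⌈(63 − c)/2⌉ up to c (then a = 63 − b − c satisfies 1 ≤ a ≤ b automatically), giving c − ⌈(63 − c)/2⌉ + 1 choices.
Summing over c: 1 + 2 + 4 + 5 + 7 + 8 + 10 + 11 + 13 + 14 + 16 = 91
Check (closed form: nearest integer to p²/48 for even p, (p+3)²/48 for odd p): (63+3)²/48 = 66²/48 = 4356/48 ≈ 90.75 → 91

91 triangles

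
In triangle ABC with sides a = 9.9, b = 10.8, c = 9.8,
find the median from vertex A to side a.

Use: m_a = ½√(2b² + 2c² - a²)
m_a = ½√(2·10.8² + 2·9.8² − 9.9²) = ½√(2·116.64 + 2·96.04 − 98.01) = ½√(233.28 + 192.08 − 98.01) = ½√327.35
√327.35 ≈ 18.0928, so m_a ≈ 9.04641

m_a = 9.046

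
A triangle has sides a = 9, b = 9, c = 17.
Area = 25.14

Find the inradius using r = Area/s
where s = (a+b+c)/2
s = (9 + 9 + 17)/2 = 35/2 = 17.5
r = Area/s = 25.14/17.5 ≈ 1.43657

r = 1.437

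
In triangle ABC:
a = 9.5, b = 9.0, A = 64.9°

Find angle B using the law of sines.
a/sin(A) = b/sin(B)  ⇒  sin(B) = b·sin(A)/a = 9.0·sin(64.9°)/9.5
sin(64.9°) ≈ 0.905569
sin(B) ≈ 9.0·0.905569/9.5 ≈ 8.15012/9.5 ≈ 0.857907
B = arcsin(0.857907) ≈ 59.0824°
(Since b ≤ a we need B ≤ A, so the obtuse alternative 180° − 59.0824° ≈ 120.918° is rejected.)

B = 59.08°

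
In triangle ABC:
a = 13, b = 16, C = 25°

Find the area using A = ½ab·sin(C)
A = ½·a·b·sin(C) = ½·13·16·sin(25°)
sin(25°) ≈ 0.422618
A ≈ ½·208·0.422618 = 104·0.422618 ≈ 43.9523

Area = 43.95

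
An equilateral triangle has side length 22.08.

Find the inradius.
r = Area/s with s the semi-perimeter.
Area = (√3/4)·22.08² = (√3/4)·487.5264 ≈ 0.433013·487.5264 ≈ 211.105
s = 3·22.08/2 = 33.12
r ≈ 211.105/33.12 ≈ 6.37395
(Equivalently r = side/(2√3) = 22.08/3.4641 ≈ 6.37395.)

r = 6.374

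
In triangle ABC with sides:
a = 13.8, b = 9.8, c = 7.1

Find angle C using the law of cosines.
c² = a² + b² − 2ab·cos(C)  ⇒  cos(C) = (a² + b² − c²)/(2ab)
cos(C) = (13.8² + 9.8² − 7.1²)/(2·13.8·9.8) = (190.44 + 96.04 − 50.41)/270.48 = 236.07/270.48 ≈ 0.872782
C = arccos(0.872782) ≈ 29.2165°

C = 29.22°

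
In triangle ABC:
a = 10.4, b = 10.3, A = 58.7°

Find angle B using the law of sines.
a/sin(A) = b/sin(B)  ⇒  sin(B) = b·sin(A)/a = 10.3·sin(58.7°)/10.4
sin(58.7°) ≈ 0.854459
sin(B) ≈ 10.3·0.854459/10.4 ≈ 8.80093/10.4 ≈ 0.846243
B = arcsin(0.846243) ≈ 57.8053°
(Since b ≤ a we need B ≤ A, so the obtuse alternative 180° − 57.8053° ≈ 122.195° is rejected.)

B = 57.81°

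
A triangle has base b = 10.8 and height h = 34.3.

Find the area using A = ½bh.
A = ½·b·h = ½·10.8·34.3 = ½·370.44 = 185.22

Area = 185.22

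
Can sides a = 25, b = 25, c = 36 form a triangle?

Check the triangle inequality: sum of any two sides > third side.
a + b vs c: 25 + 25 = 50 > 36  ✓
a + c vs b: 25 + 36 = 61 > 25  ✓
b + c vs a: 25 + 36 = 61 > 25  ✓

Yes, triangle inequality satisfied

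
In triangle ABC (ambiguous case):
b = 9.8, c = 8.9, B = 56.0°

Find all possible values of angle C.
b/sin(B) = c/sin(C)  ⇒  sin(C) = c·sin(B)/b = 8.9·sin(56.0°)/9.8
sin(56.0°) ≈ 0.829038
sin(C) ≈ 8.9·0.829038/9.8 ≈ 7.37843/9.8 ≈ 0.752901
Candidate 1: C₁ = arcsin(0.752901) ≈ 48.8423°  →  A = 180° − 56.0° − 48.8423° ≈ 75.1577° > 0, valid
Candidate 2: C₂ = 180° − C₁ ≈ 131.158°  →  A = 180° − 56.0° − 131.158° ≈ -7.1577° ≤ 0, not a valid triangle

C = 48.84° (one solution)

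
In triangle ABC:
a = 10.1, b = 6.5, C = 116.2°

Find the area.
Two sides and the included angle (SAS): A = ½·a·b·sin(C) = ½·10.1·6.5·sin(116.2°)
sin(116.2°) ≈ 0.897258
A ≈ ½·65.65·0.897258 = 32.825·0.897258 ≈ 29.4525

Area = 29.45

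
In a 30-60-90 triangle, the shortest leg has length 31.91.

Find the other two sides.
In a 30-60-90 triangle the sides are in ratio 1 : √3 : 2 (short leg : long leg : hypotenuse).
Long leg = 31.91·√3 ≈ 31.91·1.73205 ≈ 55.2697
Hypotenuse = 2·31.91 = 63.82

Long leg = 31.91√3 = 55.27, Hypotenuse = 63.82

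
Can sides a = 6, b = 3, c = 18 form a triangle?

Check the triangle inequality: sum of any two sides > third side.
a + b vs c: 6 + 3 = 9 ≤ 18  ✗
a + c vs b: 6 + 18 = 24 > 3  ✓
b + c vs a: 3 + 18 = 21 > 6  ✓

No: 6 + 3 = 9 is not > 18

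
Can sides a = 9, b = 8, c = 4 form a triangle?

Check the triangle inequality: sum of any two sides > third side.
a + b vs c: 9 + 8 = 17 > 4  ✓
a + c vs b: 9 + 4 = 13 > 8  ✓
b + c vs a: 8 + 4 = 12 > 9  ✓

Yes, triangle inequality satisfied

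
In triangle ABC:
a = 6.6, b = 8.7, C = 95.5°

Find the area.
Two sides and the included angle (SAS): A = ½·a·b·sin(C) = ½·6.6·8.7·sin(95.5°)
sin(95.5°) ≈ 0.995396
A ≈ ½·57.42·0.995396 = 28.71·0.995396 ≈ 28.5778

Area = 28.58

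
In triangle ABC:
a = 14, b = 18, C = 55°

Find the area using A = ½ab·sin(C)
A = ½·a·b·sin(C) = ½·14·18·sin(55°)
sin(55°) ≈ 0.819152
A ≈ ½·252·0.819152 = 126·0.819152 ≈ 103.213

Area = 103.2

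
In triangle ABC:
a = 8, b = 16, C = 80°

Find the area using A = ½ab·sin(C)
A = ½·a·b·sin(C) = ½·8·16·sin(80°)
sin(80°) ≈ 0.984808
A ≈ ½·128·0.984808 = 64·0.984808 ≈ 63.0277

Area = 63.03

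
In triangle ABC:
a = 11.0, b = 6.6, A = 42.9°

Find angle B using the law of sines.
a/sin(A) = b/sin(B)  ⇒  sin(B) = b·sin(A)/a = 6.6·sin(42.9°)/11.0
sin(42.9°) ≈ 0.680721
sin(B) ≈ 6.6·0.680721/11.0 ≈ 4.49276/11.0 ≈ 0.408433
B = arcsin(0.408433) ≈ 24.1064°
(Since b ≤ a we need B ≤ A, so the obtuse alternative 180° − 24.1064° ≈ 155.894° is rejected.)

B = 24.11°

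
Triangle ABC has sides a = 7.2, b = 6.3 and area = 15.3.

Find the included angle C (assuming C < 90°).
Area = ½·a·b·sin(C)  ⇒  sin(C) = 2·Area/(a·b) = 2·15.3/(7.2·6.3) = 30.6/45.36 ≈ 0.674603
C = arcsin(0.674603) ≈ 42.4233° (taking the acute solution since C < 90°)

C = 42.42°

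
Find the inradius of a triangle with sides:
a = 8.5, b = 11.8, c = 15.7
r = Area/s where s is the semi-perimeter.
s = (8.5 + 11.8 + 15.7)/2 = 36/2 = 18
Area = √(s(s−a)(s−b)(s−c)) = √(18·9.5·6.2·2.3) ≈ √2438.46 ≈ 49.3808
r ≈ 49.3808/18 ≈ 2.74338

r = 2.743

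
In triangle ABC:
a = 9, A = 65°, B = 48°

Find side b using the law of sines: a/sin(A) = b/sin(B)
a/sin(A) = b/sin(B)  ⇒  b = a·sin(B)/sin(A) = 9·sin(48°)/sin(65°)
sin(48°) ≈ 0.743145, sin(65°) ≈ 0.906308
b ≈ 9·0.743145/0.906308 ≈ 6.6883/0.906308 ≈ 7.37973

b = 7.38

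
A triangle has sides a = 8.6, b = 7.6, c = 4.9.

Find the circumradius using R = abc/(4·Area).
First find the area with Heron's formula.
s = (8.6 + 7.6 + 4.9)/2 = 10.55
Area = √(s(s−a)(s−b)(s−c)) = √(10.55·1.95·2.95·5.65) ≈ √342.892 ≈ 18.5173
abc = 8.6·7.6·4.9 = 320.264
R = abc/(4·Area) ≈ 320.264/(4·18.5173) = 320.264/74.0694 ≈ 4.32384

R = 4.324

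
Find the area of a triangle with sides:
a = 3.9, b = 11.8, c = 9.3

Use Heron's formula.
s = (3.9 + 11.8 + 9.3)/2 = 25/2 = 12.5
s − a = 8.6, s − b = 0.7, s − c = 3.2
s(s−a)(s−b)(s−c) = 12.5·8.6·0.7·3.2 ≈ 240.8
Area = √240.8 ≈ 15.5177

Area = 15.52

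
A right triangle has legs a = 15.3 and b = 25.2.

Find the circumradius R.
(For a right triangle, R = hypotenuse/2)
Hypotenuse c = √(a² + b²) = √(234.09 + 635.04) = √869.13 ≈ 29.481
R = c/2 ≈ 29.481/2 ≈ 14.7405

R = 14.74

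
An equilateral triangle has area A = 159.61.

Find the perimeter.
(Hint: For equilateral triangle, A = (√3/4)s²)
A = (√3/4)s²  ⇒  s² = 4A/√3 = 4·159.61/√3 = 638.44/1.73205 ≈ 368.604
s ≈ √368.604 ≈ 19.199
Perimeter = 3s ≈ 3·19.199 ≈ 57.5971

Perimeter = 57.6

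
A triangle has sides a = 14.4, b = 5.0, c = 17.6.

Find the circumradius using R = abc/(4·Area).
First find the area with Heron's formula.
s = (14.4 + 5.0 + 17.6)/2 = 18.5
Area = √(s(s−a)(s−b)(s−c)) = √(18.5·4.1·13.5·0.9) ≈ √921.577 ≈ 30.3575
abc = 14.4·5.0·17.6 = 1267.2
R = abc/(4·Area) ≈ 1267.2/(4·30.3575) = 1267.2/121.43 ≈ 10.4356

R = 10.44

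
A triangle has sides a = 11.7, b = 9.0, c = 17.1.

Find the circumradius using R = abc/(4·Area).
First find the area with Heron's formula.
s = (11.7 + 9.0 + 17.1)/2 = 18.9
Area = √(s(s−a)(s−b)(s−c)) = √(18.9·7.2·9.9·1.8) ≈ √2424.95 ≈ 49.2437
abc = 11.7·9.0·17.1 = 1800.63
R = abc/(4·Area) ≈ 1800.63/(4·49.2437) = 1800.63/196.975 ≈ 9.14142

R = 9.141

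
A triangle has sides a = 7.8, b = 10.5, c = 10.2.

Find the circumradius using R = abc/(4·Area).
First find the area with Heron's formula.
s = (7.8 + 10.5 + 10.2)/2 = 14.25
Area = √(s(s−a)(s−b)(s−c)) = √(14.25·6.45·3.75·4.05) ≈ √1395.92 ≈ 37.362
abc = 7.8·10.5·10.2 = 835.38
R = abc/(4·Area) ≈ 835.38/(4·37.362) = 835.38/149.448 ≈ 5.58977

R = 5.59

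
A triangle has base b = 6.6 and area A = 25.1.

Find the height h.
A = ½·b·h  ⇒  h = 2A/b = 2·25.1/6.6 = 50.2/6.6 ≈ 7.60606

h = 7.606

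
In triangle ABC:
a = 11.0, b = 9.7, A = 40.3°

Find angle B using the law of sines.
a/sin(A) = b/sin(B)  ⇒  sin(B) = b·sin(A)/a = 9.7·sin(40.3°)/11.0
sin(40.3°) ≈ 0.64679
sin(B) ≈ 9.7·0.64679/11.0 ≈ 6.27386/11.0 ≈ 0.570351
B = arcsin(0.570351) ≈ 34.7747°
(Since b ≤ a we need B ≤ A, so the obtuse alternative 180° − 34.7747° ≈ 145.225° is rejected.)

B = 34.77°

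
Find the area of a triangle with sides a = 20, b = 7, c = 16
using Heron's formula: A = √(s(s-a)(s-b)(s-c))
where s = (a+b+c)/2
s = (20 + 7 + 16)/2 = 43/2 = 21.5
s − a = 1.5, s − b = 14.5, s − c = 5.5
s(s−a)(s−b)(s−c) = 21.5·1.5·14.5·5.5 = 2571.9375
Area = √2571.9375 ≈ 50.7143

s = 21.5, Area = 50.71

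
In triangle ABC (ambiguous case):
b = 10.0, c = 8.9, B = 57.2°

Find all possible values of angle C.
b/sin(B) = c/sin(C)  ⇒  sin(C) = c·sin(B)/b = 8.9·sin(57.2°)/10.0
sin(57.2°) ≈ 0.840567
sin(C) ≈ 8.9·0.840567/10.0 ≈ 7.48104/10.0 ≈ 0.748104
Candidate 1: C₁ = arcsin(0.748104) ≈ 48.4264°  →  A = 180° − 57.2° − 48.4264° ≈ 74.3736° > 0, valid
Candidate 2: C₂ = 180° − C₁ ≈ 131.574°  →  A = 180° − 57.2° − 131.574° ≈ -8.7736° ≤ 0, not a valid triangle

C = 48.43° (one solution)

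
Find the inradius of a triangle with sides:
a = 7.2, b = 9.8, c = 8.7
r = Area/s where s is the semi-perimeter.
s = (7.2 + 9.8 + 8.7)/2 = 25.7/2 = 12.85
Area = √(s(s−a)(s−b)(s−c)) = √(12.85·5.65·3.05·4.15) ≈ √918.966 ≈ 30.3145
r ≈ 30.3145/12.85 ≈ 2.3591

r = 2.359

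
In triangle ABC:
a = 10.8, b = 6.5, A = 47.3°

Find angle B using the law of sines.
a/sin(A) = b/sin(B)  ⇒  sin(B) = b·sin(A)/a = 6.5·sin(47.3°)/10.8
sin(47.3°) ≈ 0.734915
sin(B) ≈ 6.5·0.734915/10.8 ≈ 4.77694/10.8 ≈ 0.44231
B = arcsin(0.44231) ≈ 26.2513°
(Since b ≤ a we need B ≤ A, so the obtuse alternative 180° − 26.2513° ≈ 153.749° is rejected.)

B = 26.25°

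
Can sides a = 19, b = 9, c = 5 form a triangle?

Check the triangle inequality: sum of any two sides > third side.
a + b vs c: 19 + 9 = 28 > 5  ✓
a + c vs b: 19 + 5 = 24 > 9  ✓
b + c vs a: 9 + 5 = 14 ≤ 19  ✗

No: 9 + 5 = 14 is not > 19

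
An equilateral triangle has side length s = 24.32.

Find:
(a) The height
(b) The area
(a) The height splits the triangle into two 30-60-90 halves: h = s·√3/2 = 24.32·1.73205/2 ≈ 42.1235/2 ≈ 21.0617
(b) Area = (√3/4)·s² = (√3/4)·24.32² = (√3/4)·591.4624 ≈ 0.433013·591.4624 ≈ 256.111

Height = 21.06, Area = 256.1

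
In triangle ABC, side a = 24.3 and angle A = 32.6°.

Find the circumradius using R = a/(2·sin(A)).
R = a/(2·sin(A)) = 24.3/(2·sin(32.6°))
sin(32.6°) ≈ 0.538771
R ≈ 24.3/(2·0.538771) = 24.3/1.07754 ≈ 22.5513

R = 22.55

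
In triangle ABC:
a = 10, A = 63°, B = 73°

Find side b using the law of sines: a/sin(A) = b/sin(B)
a/sin(A) = b/sin(B)  ⇒  b = a·sin(B)/sin(A) = 10·sin(73°)/sin(63°)
sin(73°) ≈ 0.956305, sin(63°) ≈ 0.891007
b ≈ 10·0.956305/0.891007 ≈ 9.56305/0.891007 ≈ 10.7329

b = 10.73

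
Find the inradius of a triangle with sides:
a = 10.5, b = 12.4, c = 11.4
r = Area/s where s is the semi-perimeter.
s = (10.5 + 12.4 + 11.4)/2 = 34.3/2 = 17.15
Area = √(s(s−a)(s−b)(s−c)) = √(17.15·6.65·4.75·5.75) ≈ √3114.92 ≈ 55.8115
r ≈ 55.8115/17.15 ≈ 3.25431

r = 3.254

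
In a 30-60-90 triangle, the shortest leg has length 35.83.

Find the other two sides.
In a 30-60-90 triangle the sides are in ratio 1 : √3 : 2 (short leg : long leg : hypotenuse).
Long leg = 35.83·√3 ≈ 35.83·1.73205 ≈ 62.0594
Hypotenuse = 2·35.83 = 71.66

Long leg = 35.83√3 = 62.06, Hypotenuse = 71.66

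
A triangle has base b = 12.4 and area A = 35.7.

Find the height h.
A = ½·b·h  ⇒  h = 2A/b = 2·35.7/12.4 = 71.4/12.4 ≈ 5.75806

h = 5.758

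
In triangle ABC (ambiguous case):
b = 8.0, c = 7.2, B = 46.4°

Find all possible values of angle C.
b/sin(B) = c/sin(C)  ⇒  sin(C) = c·sin(B)/b = 7.2·sin(46.4°)/8.0
sin(46.4°) ≈ 0.724172
sin(C) ≈ 7.2·0.724172/8.0 ≈ 5.21404/8.0 ≈ 0.651755
Candidate 1: C₁ = arcsin(0.651755) ≈ 40.674°  →  A = 180° − 46.4° − 40.674° ≈ 92.926° > 0, valid
Candidate 2: C₂ = 180° − C₁ ≈ 139.326°  →  A = 180° − 46.4° − 139.326° ≈ -5.726° ≤ 0, not a valid triangle

C = 40.67° (one solution)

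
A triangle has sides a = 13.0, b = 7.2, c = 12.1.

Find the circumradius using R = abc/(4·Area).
First find the area with Heron's formula.
s = (13.0 + 7.2 + 12.1)/2 = 16.15
Area = √(s(s−a)(s−b)(s−c)) = √(16.15·3.15·8.95·4.05) ≈ √1844 ≈ 42.9418
abc = 13.0·7.2·12.1 = 1132.56
R = abc/(4·Area) ≈ 1132.56/(4·42.9418) = 1132.56/171.767 ≈ 6.59357

R = 6.594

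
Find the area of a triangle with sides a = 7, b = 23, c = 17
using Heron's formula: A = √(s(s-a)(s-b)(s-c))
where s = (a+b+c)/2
s = (7 + 23 + 17)/2 = 47/2 = 23.5
s − a = 16.5, s − b = 0.5, s − c = 6.5
s(s−a)(s−b)(s−c) = 23.5·16.5·0.5·6.5 = 1260.1875
Area = √1260.1875 ≈ 35.4991

s = 23.5, Area = 35.5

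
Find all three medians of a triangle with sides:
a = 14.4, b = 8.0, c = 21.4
Median formula: m_a = ½√(2b² + 2c² − a²) (and cyclically). a² = 207.36, b² = 64, c² = 457.96.
m_a = ½√(2·64 + 2·457.96 − 207.36) = ½√836.56 ≈ ½·28.9233 ≈ 14.4617
m_b = ½√(2·207.36 + 2·457.96 − 64) = ½√1266.64 ≈ ½·35.5899 ≈ 17.7949
m_c = ½√(2·207.36 + 2·64 − 457.96) = ½√84.76 ≈ ½·9.20652 ≈ 4.60326

m_a = 14.46, m_b = 17.79, m_c = 4.603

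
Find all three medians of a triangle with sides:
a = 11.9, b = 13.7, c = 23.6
Median formula: m_a = ½√(2b² + 2c² − a²) (and cyclically). a² = 141.61, b² = 187.69, c² = 556.96.
m_a = ½√(2·187.69 + 2·556.96 − 141.61) = ½√1347.69 ≈ ½·36.7109 ≈ 18.3554
m_b = ½√(2·141.61 + 2·556.96 − 187.69) = ½√1209.45 ≈ ½·34.7771 ≈ 17.3886
m_c = ½√(2·141.61 + 2·187.69 − 556.96) = ½√101.64 ≈ ½·10.0817 ≈ 5.04083

m_a = 18.36, m_b = 17.39, m_c = 5.041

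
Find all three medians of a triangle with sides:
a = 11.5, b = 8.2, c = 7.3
Median formula: m_a = ½√(2b² + 2c² − a²) (and cyclically). a² = 132.25, b² = 67.24, c² = 53.29.
m_a = ½√(2·67.24 + 2·53.29 − 132.25) = ½√108.81 ≈ ½·10.4312 ≈ 5.2156
m_b = ½√(2·132.25 + 2·53.29 − 67.24) = ½√303.84 ≈ ½·17.431 ≈ 8.7155
m_c = ½√(2·132.25 + 2·67.24 − 53.29) = ½√345.69 ≈ ½·18.5927 ≈ 9.29637

m_a = 5.216, m_b = 8.716, m_c = 9.296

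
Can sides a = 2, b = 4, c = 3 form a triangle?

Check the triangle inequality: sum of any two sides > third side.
a + b vs c: 2 + 4 = 6 > 3  ✓
a + c vs b: 2 + 3 = 5 > 4  ✓
b + c vs a: 4 + 3 = 7 > 2  ✓

Yes, triangle inequality satisfied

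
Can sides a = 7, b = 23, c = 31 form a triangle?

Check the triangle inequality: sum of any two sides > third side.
a + b vs c: 7 + 23 = 30 ≤ 31  ✗
a + c vs b: 7 + 31 = 38 > 23  ✓
b + c vs a: 23 + 31 = 54 > 7  ✓

No: 7 + 23 = 30 is not > 31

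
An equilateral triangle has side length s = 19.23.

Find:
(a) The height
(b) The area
(a) The height splits the triangle into two 30-60-90 halves: h = s·√3/2 = 19.23·1.73205/2 ≈ 33.3073/2 ≈ 16.6537
(b) Area = (√3/4)·s² = (√3/4)·19.23² = (√3/4)·369.7929 ≈ 0.433013·369.7929 ≈ 160.125

Height = 16.65, Area = 160.1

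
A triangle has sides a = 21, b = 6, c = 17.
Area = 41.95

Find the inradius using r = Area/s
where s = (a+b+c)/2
s = (21 + 6 + 17)/2 = 44/2 = 22
r = Area/s = 41.95/22 ≈ 1.90682

r = 1.907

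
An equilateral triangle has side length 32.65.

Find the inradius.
r = Area/s with s the semi-perimeter.
Area = (√3/4)·32.65² = (√3/4)·1066.0225 ≈ 0.433013·1066.0225 ≈ 461.601
s = 3·32.65/2 = 48.975
r ≈ 461.601/48.975 ≈ 9.42524
(Equivalently r = side/(2√3) = 32.65/3.4641 ≈ 9.42524.)

r = 9.425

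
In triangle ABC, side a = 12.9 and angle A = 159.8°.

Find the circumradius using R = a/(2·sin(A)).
R = a/(2·sin(A)) = 12.9/(2·sin(159.8°))
sin(159.8°) ≈ 0.345298
R ≈ 12.9/(2·0.345298) = 12.9/0.690596 ≈ 18.6795

R = 18.68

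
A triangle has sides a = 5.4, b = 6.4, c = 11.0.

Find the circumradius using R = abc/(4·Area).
First find the area with Heron's formula.
s = (5.4 + 6.4 + 11.0)/2 = 11.4
Area = √(s(s−a)(s−b)(s−c)) = √(11.4·6·5·0.4) ≈ √136.8 ≈ 11.6962
abc = 5.4·6.4·11.0 = 380.16
R = abc/(4·Area) ≈ 380.16/(4·11.6962) = 380.16/46.7846 ≈ 8.12575

R = 8.126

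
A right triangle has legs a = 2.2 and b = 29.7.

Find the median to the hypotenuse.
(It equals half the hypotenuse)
Hypotenuse c = √(a² + b²) = √(4.84 + 882.09) = √886.93 ≈ 29.7814
Median to hypotenuse = c/2 ≈ 29.7814/2 ≈ 14.8907

Median = 14.89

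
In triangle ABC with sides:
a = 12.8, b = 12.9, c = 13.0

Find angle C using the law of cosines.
c² = a² + b² − 2ab·cos(C)  ⇒  cos(C) = (a² + b² − c²)/(2ab)
cos(C) = (12.8² + 12.9² − 13.0²)/(2·12.8·12.9) = (163.84 + 166.41 − 169)/330.24 = 161.25/330.24 ≈ 0.488281
C = arccos(0.488281) ≈ 60.7723°

C = 60.77°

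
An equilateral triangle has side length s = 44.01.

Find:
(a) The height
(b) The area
(a) The height splits the triangle into two 30-60-90 halves: h = s·√3/2 = 44.01·1.73205/2 ≈ 76.2276/2 ≈ 38.1138
(b) Area = (√3/4)·s² = (√3/4)·44.01² = (√3/4)·1936.8801 ≈ 0.433013·1936.8801 ≈ 838.694

Height = 38.11, Area = 838.7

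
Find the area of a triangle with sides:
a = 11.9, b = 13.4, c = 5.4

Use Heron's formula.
s = (11.9 + 13.4 + 5.4)/2 = 30.7/2 = 15.35
s − a = 3.45, s − b = 1.95, s − c = 9.95
s(s−a)(s−b)(s−c) = 15.35·3.45·1.95·9.95 ≈ 1027.51
Area = √1027.51 ≈ 32.0548

Area = 32.05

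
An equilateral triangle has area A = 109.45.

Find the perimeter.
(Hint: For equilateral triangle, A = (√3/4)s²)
A = (√3/4)s²  ⇒  s² = 4A/√3 = 4·109.45/√3 = 437.8/1.73205 ≈ 252.764
s ≈ √252.764 ≈ 15.8986
Perimeter = 3s ≈ 3·15.8986 ≈ 47.6957

Perimeter = 47.7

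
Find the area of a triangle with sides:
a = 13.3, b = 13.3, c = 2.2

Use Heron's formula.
s = (13.3 + 13.3 + 2.2)/2 = 28.8/2 = 14.4
s − a = 1.1, s − b = 1.1, s − c = 12.2
s(s−a)(s−b)(s−c) = 14.4·1.1·1.1·12.2 ≈ 212.573
Area = √212.573 ≈ 14.5799

Area = 14.58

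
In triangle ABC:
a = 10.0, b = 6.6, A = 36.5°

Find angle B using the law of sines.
a/sin(A) = b/sin(B)  ⇒  sin(B) = b·sin(A)/a = 6.6·sin(36.5°)/10.0
sin(36.5°) ≈ 0.594823
sin(B) ≈ 6.6·0.594823/10.0 ≈ 3.92583/10.0 ≈ 0.392583
B = arcsin(0.392583) ≈ 23.1153°
(Since b ≤ a we need B ≤ A, so the obtuse alternative 180° − 23.1153° ≈ 156.885° is rejected.)

B = 23.12°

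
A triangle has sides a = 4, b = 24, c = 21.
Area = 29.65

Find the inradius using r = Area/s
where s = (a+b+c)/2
s = (4 + 24 + 21)/2 = 49/2 = 24.5
r = Area/s = 29.65/24.5 ≈ 1.2102

r = 1.21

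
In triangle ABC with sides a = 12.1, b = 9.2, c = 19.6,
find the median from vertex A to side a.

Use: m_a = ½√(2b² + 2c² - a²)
m_a = ½√(2·9.2² + 2·19.6² − 12.1²) = ½√(2·84.64 + 2·384.16 − 146.41) = ½√(169.28 + 768.32 − 146.41) = ½√791.19
√791.19 ≈ 28.1281, so m_a ≈ 14.064

m_a = 14.06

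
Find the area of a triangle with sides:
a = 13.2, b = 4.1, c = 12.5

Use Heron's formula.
s = (13.2 + 4.1 + 12.5)/2 = 29.8/2 = 14.9
s − a = 1.7, s − b = 10.8, s − c = 2.4
s(s−a)(s−b)(s−c) = 14.9·1.7·10.8·2.4 ≈ 656.554
Area = √656.554 ≈ 25.6233

Area = 25.62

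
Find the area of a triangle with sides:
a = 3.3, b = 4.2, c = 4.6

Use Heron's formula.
s = (3.3 + 4.2 + 4.6)/2 = 12.1/2 = 6.05
s − a = 2.75, s − b = 1.85, s − c = 1.45
s(s−a)(s−b)(s−c) = 6.05·2.75·1.85·1.45 ≈ 44.6301
Area = √44.6301 ≈ 6.68058

Area = 6.681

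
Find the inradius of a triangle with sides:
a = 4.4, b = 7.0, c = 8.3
r = Area/s where s is the semi-perimeter.
s = (4.4 + 7.0 + 8.3)/2 = 19.7/2 = 9.85
Area = √(s(s−a)(s−b)(s−c)) = √(9.85·5.45·2.85·1.55) ≈ √237.142 ≈ 15.3994
r ≈ 15.3994/9.85 ≈ 1.56339

r = 1.563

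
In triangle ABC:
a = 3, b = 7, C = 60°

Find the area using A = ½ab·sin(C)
A = ½·a·b·sin(C) = ½·3·7·sin(60°)
sin(60°) ≈ 0.866025
A ≈ ½·21·0.866025 = 10.5·0.866025 ≈ 9.09327

Area = 9.093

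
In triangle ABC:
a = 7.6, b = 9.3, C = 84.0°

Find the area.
Two sides and the included angle (SAS): A = ½·a·b·sin(C) = ½·7.6·9.3·sin(84.0°)
sin(84.0°) ≈ 0.994522
A ≈ ½·70.68·0.994522 = 35.34·0.994522 ≈ 35.1464

Area = 35.15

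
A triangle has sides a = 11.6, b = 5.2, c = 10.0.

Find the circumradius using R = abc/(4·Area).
First find the area with Heron's formula.
s = (11.6 + 5.2 + 10.0)/2 = 13.4
Area = √(s(s−a)(s−b)(s−c)) = √(13.4·1.8·8.2·3.4) ≈ √672.466 ≈ 25.9319
abc = 11.6·5.2·10.0 = 603.2
R = abc/(4·Area) ≈ 603.2/(4·25.9319) = 603.2/103.728 ≈ 5.81522

R = 5.815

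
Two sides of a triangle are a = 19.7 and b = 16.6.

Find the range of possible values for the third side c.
Triangle inequality: |a − b| < c < a + b
|a − b| = |19.7 − 16.6| = 3.1
a + b = 19.7 + 16.6 = 36.3

3.1 < c < 36.3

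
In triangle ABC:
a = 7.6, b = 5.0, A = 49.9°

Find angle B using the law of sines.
a/sin(A) = b/sin(B)  ⇒  sin(B) = b·sin(A)/a = 5.0·sin(49.9°)/7.6
sin(49.9°) ≈ 0.764921
sin(B) ≈ 5.0·0.764921/7.6 ≈ 3.82461/7.6 ≈ 0.503238
B = arcsin(0.503238) ≈ 30.2144°
(Since b ≤ a we need B ≤ A, so the obtuse alternative 180° − 30.2144° ≈ 149.786° is rejected.)

B = 30.21°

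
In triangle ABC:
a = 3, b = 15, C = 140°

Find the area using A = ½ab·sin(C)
A = ½·a·b·sin(C) = ½·3·15·sin(140°)
sin(140°) ≈ 0.642788
A ≈ ½·45·0.642788 = 22.5·0.642788 ≈ 14.4627

Area = 14.46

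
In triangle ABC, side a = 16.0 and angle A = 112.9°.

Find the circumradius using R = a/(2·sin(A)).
R = a/(2·sin(A)) = 16.0/(2·sin(112.9°))
sin(112.9°) ≈ 0.921185
R ≈ 16.0/(2·0.921185) = 16.0/1.84237 ≈ 8.68446

R = 8.684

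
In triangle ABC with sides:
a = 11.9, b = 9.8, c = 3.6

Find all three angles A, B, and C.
Law of cosines for each angle (a² = 141.61, b² = 96.04, c² = 12.96):
cos(A) = (b² + c² − a²)/(2bc) = (96.04 + 12.96 − 141.61)/(2·9.8·3.6) = -32.61/70.56 ≈ -0.46216  ⇒  A ≈ 117.527°
cos(B) = (a² + c² − b²)/(2ac) = (141.61 + 12.96 − 96.04)/(2·11.9·3.6) = 58.53/85.68 ≈ 0.683123  ⇒  B ≈ 46.9118°
cos(C) = (a² + b² − c²)/(2ab) = (141.61 + 96.04 − 12.96)/(2·11.9·9.8) = 224.69/233.24 ≈ 0.963342  ⇒  C ≈ 15.5616°
Check: A + B + C ≈ 180°

A = 117.5°, B = 46.91°, C = 15.56°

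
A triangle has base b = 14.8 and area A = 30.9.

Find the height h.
A = ½·b·h  ⇒  h = 2A/b = 2·30.9/14.8 = 61.8/14.8 ≈ 4.17568

h = 4.176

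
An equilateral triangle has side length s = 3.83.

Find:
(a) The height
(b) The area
(a) The height splits the triangle into two 30-60-90 halves: h = s·√3/2 = 3.83·1.73205/2 ≈ 6.63375/2 ≈ 3.31688
(b) Area = (√3/4)·s² = (√3/4)·3.83² = (√3/4)·14.6689 ≈ 0.433013·14.6689 ≈ 6.35182

Height = 3.317, Area = 6.352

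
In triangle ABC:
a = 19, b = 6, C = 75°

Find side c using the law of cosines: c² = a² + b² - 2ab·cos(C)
c² = 19² + 6² − 2·19·6·cos(75°)
cos(75°) ≈ 0.258819
c² ≈ 361 + 36 − 228·(0.258819) ≈ 397 − 59.0107 ≈ 337.989
c ≈ √337.989 ≈ 18.3845

c = 18.38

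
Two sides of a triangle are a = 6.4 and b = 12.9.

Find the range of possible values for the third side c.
Triangle inequality: |a − b| < c < a + b
|a − b| = |6.4 − 12.9| = 6.5
a + b = 6.4 + 12.9 = 19.3

6.5 < c < 19.3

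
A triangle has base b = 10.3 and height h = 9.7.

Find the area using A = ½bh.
A = ½·b·h = ½·10.3·9.7 = ½·99.91 = 49.955

Area = 49.955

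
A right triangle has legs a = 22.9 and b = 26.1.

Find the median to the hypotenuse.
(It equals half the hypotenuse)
Hypotenuse c = √(a² + b²) = √(524.41 + 681.21) = √1205.62 ≈ 34.722
Median to hypotenuse = c/2 ≈ 34.722/2 ≈ 17.361

Median = 17.36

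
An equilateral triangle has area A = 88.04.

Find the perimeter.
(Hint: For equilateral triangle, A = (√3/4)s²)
A = (√3/4)s²  ⇒  s² = 4A/√3 = 4·88.04/√3 = 352.16/1.73205 ≈ 203.32
s ≈ √203.32 ≈ 14.259
Perimeter = 3s ≈ 3·14.259 ≈ 42.7771

Perimeter = 42.78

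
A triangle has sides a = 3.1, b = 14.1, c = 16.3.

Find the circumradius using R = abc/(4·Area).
First find the area with Heron's formula.
s = (3.1 + 14.1 + 16.3)/2 = 16.75
Area = √(s(s−a)(s−b)(s−c)) = √(16.75·13.65·2.65·0.45) ≈ √272.65 ≈ 16.5121
abc = 3.1·14.1·16.3 = 712.473
R = abc/(4·Area) ≈ 712.473/(4·16.5121) = 712.473/66.0485 ≈ 10.7871

R = 10.79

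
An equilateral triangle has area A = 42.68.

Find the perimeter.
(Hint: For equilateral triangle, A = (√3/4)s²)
A = (√3/4)s²  ⇒  s² = 4A/√3 = 4·42.68/√3 = 170.72/1.73205 ≈ 98.5652
s ≈ √98.5652 ≈ 9.928
Perimeter = 3s ≈ 3·9.928 ≈ 29.784

Perimeter = 29.78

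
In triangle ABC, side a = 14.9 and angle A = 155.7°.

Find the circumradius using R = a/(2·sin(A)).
R = a/(2·sin(A)) = 14.9/(2·sin(155.7°))
sin(155.7°) ≈ 0.411514
R ≈ 14.9/(2·0.411514) = 14.9/0.823029 ≈ 18.1039

R = 18.1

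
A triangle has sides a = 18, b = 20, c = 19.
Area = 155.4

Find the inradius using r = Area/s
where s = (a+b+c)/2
s = (18 + 20 + 19)/2 = 57/2 = 28.5
r = Area/s = 155.4/28.5 ≈ 5.45263

r = 5.453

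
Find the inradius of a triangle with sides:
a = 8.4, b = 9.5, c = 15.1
r = Area/s where s is the semi-perimeter.
s = (8.4 + 9.5 + 15.1)/2 = 33/2 = 16.5
Area = √(s(s−a)(s−b)(s−c)) = √(16.5·8.1·7·1.4) ≈ √1309.77 ≈ 36.1907
r ≈ 36.1907/16.5 ≈ 2.19338

r = 2.193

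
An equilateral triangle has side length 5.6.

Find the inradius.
r = Area/s with s the semi-perimeter.
Area = (√3/4)·5.6² = (√3/4)·31.36 ≈ 0.433013·31.36 ≈ 13.5793
s = 3·5.6/2 = 8.4
r ≈ 13.5793/8.4 ≈ 1.61658
(Equivalently r = side/(2√3) = 5.6/3.4641 ≈ 1.61658.)

r = 1.617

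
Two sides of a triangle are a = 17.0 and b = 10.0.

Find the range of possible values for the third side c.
Triangle inequality: |a − b| < c < a + b
|a − b| = |17.0 − 10.0| = 7
a + b = 17.0 + 10.0 = 27

7 < c < 27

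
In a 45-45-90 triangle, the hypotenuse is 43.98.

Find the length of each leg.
In a 45-45-90 triangle hypotenuse = leg·√2, so leg = hypotenuse/√2.
Leg = 43.98/√2 ≈ 43.98/1.41421 ≈ 31.0986

Each leg = 31.1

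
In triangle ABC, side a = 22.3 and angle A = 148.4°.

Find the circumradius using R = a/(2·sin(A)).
R = a/(2·sin(A)) = 22.3/(2·sin(148.4°))
sin(148.4°) ≈ 0.523986
R ≈ 22.3/(2·0.523986) = 22.3/1.04797 ≈ 21.2792

R = 21.28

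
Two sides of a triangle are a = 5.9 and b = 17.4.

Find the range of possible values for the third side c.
Triangle inequality: |a − b| < c < a + b
|a − b| = |5.9 − 17.4| = 11.5
a + b = 5.9 + 17.4 = 23.3

11.5 < c < 23.3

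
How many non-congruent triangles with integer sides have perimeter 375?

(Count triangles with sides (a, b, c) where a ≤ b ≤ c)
Let a ≤ b ≤ c with a + b + c = 375. The only binding inequality is a + b > c, i.e. 375 − c > c, so c < 375/2; and c ≥ 375/3 since c is the largest side.
So 125 ≤ c ≤ 187. For each c, b runs from ⌈(375 − c)/2⌉ up to c (then a = 375 − b − c satisfies 1 ≤ a ≤ b automatically), giving c − ⌈(375 − c)/2⌉ + 1 choices.
Summing over c: 1 + 2 + 4 + 5 + … + 92 + 94  (63 terms, c = 125, …, 187) = 2977
Check (closed form: nearest integer to p²/48 for even p, (p+3)²/48 for odd p): (375+3)²/48 = 378²/48 = 142884/48 ≈ 2976.75 → 2977

2977 triangles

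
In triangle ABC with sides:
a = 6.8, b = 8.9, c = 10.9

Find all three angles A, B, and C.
Law of cosines for each angle (a² = 46.24, b² = 79.21, c² = 118.81):
cos(A) = (b² + c² − a²)/(2bc) = (79.21 + 118.81 − 46.24)/(2·8.9·10.9) = 151.78/194.02 ≈ 0.78229  ⇒  A ≈ 38.5292°
cos(B) = (a² + c² − b²)/(2ac) = (46.24 + 118.81 − 79.21)/(2·6.8·10.9) = 85.84/148.24 ≈ 0.579061  ⇒  B ≈ 54.6155°
cos(C) = (a² + b² − c²)/(2ab) = (46.24 + 79.21 − 118.81)/(2·6.8·8.9) = 6.64/121.04 ≈ 0.0548579  ⇒  C ≈ 86.8553°
Check: A + B + C ≈ 180°

A = 38.53°, B = 54.62°, C = 86.86°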